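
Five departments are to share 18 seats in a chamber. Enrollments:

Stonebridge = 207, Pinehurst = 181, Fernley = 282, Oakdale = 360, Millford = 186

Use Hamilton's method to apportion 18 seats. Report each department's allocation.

The standard divisor is 1216/18 ≈ 67.556.
Standard quotas: Stonebridge 3.064, Pinehurst 2.679, Fernley 4.174, Oakdale 5.329, Millford 2.753.
Lower quotas: Stonebridge 3, Pinehurst 2, Fernley 4, Oakdale 5, Millford 2 (sum 16, leaving 2 seats).
Remainders in descending order: Millford 0.753, Pinehurst 0.679, Oakdale 0.329, Fernley 0.174, Stonebridge 0.064.
The surplus seats go to Millford, Pinehurst.

Stonebridge=3; Pinehurst=3; Fernley=4; Oakdale=5; Millford=3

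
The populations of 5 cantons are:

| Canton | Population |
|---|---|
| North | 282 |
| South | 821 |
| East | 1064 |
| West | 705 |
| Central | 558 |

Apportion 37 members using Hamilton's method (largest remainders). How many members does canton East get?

11

Standard divisor: 3430 ÷ 37 ≈ 92.703.
Standard quotas: North 3.042, South 8.856, East 11.478, West 7.605, Central 6.019.
Lower quotas: North 3, South 8, East 11, West 7, Central 6 (sum 35, leaving 2 seats).
Remainders in descending order: South 0.856, West 0.605, East 0.478, North 0.042, Central 0.019.
The surplus seats go to South, West.
East receives 11.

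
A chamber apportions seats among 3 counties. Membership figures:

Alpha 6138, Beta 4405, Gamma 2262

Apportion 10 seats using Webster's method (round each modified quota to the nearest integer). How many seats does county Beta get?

Standard divisor 12805/10 ≈ 1280.5; standard quotas: Alpha 4.793, Beta 3.440, Gamma 1.766.
Rounding to the nearest integer gives Alpha 5, Beta 3, Gamma 2 — total 10, matching the house size, so no adjustment is needed.
Beta receives 3.

3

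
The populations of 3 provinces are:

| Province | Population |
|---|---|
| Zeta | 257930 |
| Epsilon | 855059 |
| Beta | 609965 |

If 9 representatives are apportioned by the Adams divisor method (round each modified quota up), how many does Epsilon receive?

Standard divisor 1722954/9 ≈ 191439.333; standard quotas: Zeta 1.347, Epsilon 4.466, Beta 3.186.
Rounding up gives 2, 5, 4 = 11 seats, so the divisor must be adjusted.
With modified divisor 235800: modified quotas Zeta 1.094, Epsilon 3.626, Beta 2.587.
Rounding up: Zeta 2, Epsilon 4, Beta 3 (total 9).
Epsilon receives 4.

4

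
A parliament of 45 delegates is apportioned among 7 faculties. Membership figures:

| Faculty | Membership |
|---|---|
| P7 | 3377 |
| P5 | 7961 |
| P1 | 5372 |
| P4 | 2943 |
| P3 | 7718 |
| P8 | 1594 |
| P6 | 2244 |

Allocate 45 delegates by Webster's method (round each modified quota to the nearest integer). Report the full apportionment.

Standard divisor 31209/45 ≈ 693.533; standard quotas: P7 4.869, P5 11.479, P1 7.746, P4 4.243, P3 11.129, P8 2.298, P6 3.236.
Rounding to the nearest integer gives 5, 11, 8, 4, 11, 2, 3 = 44 seats, so the divisor must be adjusted.
With modified divisor 680: modified quotas P7 4.966, P5 11.707, P1 7.900, P4 4.328, P3 11.350, P8 2.344, P6 3.300.
Rounding to the nearest integer: P7 5, P5 12, P1 8, P4 4, P3 11, P8 2, P6 3 (total 45).

P7 5, P5 12, P1 8, P4 4, P3 11, P8 2, P6 3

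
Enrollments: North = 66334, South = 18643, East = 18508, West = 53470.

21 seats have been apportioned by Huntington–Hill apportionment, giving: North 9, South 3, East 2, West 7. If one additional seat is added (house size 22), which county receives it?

Priority for the next seat is population ÷ (√(s·(s+1))).
Priorities: North 6992.218, South 5381.771, East 7555.859, West 7145.229.
Highest priority: East.

East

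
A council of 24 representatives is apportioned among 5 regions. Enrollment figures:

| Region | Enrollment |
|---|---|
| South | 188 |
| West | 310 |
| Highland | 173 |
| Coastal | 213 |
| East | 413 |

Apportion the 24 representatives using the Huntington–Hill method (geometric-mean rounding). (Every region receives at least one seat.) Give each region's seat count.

With divisor 55: modified quotas South 3.418, West 5.636, Highland 3.145, Coastal 3.873, East 7.509.
Geometric-mean thresholds: South √(3·4)=3.464, West √(5·6)=5.477, Highland √(3·4)=3.464, Coastal √(3·4)=3.464, East √(7·8)=7.483.
Each quota rounded against its threshold gives South 3, West 6, Highland 3, Coastal 4, East 8 (total 24).

South 3, West 6, Highland 3, Coastal 4, East 8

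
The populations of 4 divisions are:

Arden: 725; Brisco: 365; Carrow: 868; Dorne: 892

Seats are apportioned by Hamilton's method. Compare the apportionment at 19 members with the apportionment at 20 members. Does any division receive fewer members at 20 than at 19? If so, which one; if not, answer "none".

none

At 19 seats: Arden 5, Brisco 2, Carrow 6, Dorne 6.
At 20 seats: Arden 5, Brisco 3, Carrow 6, Dorne 6.
No division's allocation decreased.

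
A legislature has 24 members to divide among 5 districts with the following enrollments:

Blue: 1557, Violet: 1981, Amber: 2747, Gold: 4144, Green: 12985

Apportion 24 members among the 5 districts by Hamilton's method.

Blue=2, Violet=2, Amber=3, Gold=4, Green=13

The standard divisor is 23414/24 ≈ 975.583.
Standard quotas: Blue 1.5960, Violet 2.0306, Amber 2.8158, Gold 4.2477, Green 13.3100.
Lower quotas: Blue 1, Violet 2, Amber 2, Gold 4, Green 13 (sum 22, leaving 2 seats).
Remainders in descending order: Amber 0.8158, Blue 0.5960, Green 0.3100, Gold 0.2477, Violet 0.0306.
Largest remainders: Amber, Blue receive the extra seats.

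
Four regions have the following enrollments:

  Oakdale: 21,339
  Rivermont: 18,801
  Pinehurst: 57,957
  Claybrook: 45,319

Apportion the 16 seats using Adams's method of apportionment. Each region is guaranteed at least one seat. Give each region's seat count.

Oakdale 3, Rivermont 2, Pinehurst 6, Claybrook 5

Standard divisor 143416/16 ≈ 8963.5; standard quotas: Oakdale 2.381, Rivermont 2.098, Pinehurst 6.466, Claybrook 5.056.
Rounding up gives 3, 3, 7, 6 = 19 seats, so the divisor must be adjusted.
With modified divisor 10200: modified quotas Oakdale 2.092, Rivermont 1.843, Pinehurst 5.682, Claybrook 4.443.
Rounding up: Oakdale 3, Rivermont 2, Pinehurst 6, Claybrook 5 (total 16).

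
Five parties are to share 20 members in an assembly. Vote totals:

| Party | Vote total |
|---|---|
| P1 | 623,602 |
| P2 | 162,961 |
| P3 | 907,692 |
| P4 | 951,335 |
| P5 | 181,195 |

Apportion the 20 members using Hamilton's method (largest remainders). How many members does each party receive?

Standard divisor: 2826785 ÷ 20 ≈ 141339.25.
Standard quotas: P1 4.4121, P2 1.1530, P3 6.4221, P4 6.7309, P5 1.2820.
Lower quotas: P1 4, P2 1, P3 6, P4 6, P5 1 (sum 18, leaving 2 seats).
Remainders in descending order: P4 0.7309, P3 0.4221, P1 0.4121, P5 0.2820, P2 0.1530.
Largest remainders: P4, P3 receive the extra seats.

P1=4; P2=1; P3=7; P4=7; P5=1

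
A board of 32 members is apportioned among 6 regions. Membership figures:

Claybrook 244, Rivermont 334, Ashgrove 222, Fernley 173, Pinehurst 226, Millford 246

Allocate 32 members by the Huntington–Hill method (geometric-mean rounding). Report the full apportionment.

Claybrook 5, Rivermont 7, Ashgrove 5, Fernley 4, Pinehurst 5, Millford 6

With divisor 44.8: modified quotas Claybrook 5.446, Rivermont 7.455, Ashgrove 4.955, Fernley 3.862, Pinehurst 5.045, Millford 5.491.
Geometric-mean thresholds: Claybrook √(5·6)=5.477, Rivermont √(7·8)=7.483, Ashgrove √(4·5)=4.472, Fernley √(3·4)=3.464, Pinehurst √(5·6)=5.477, Millford √(5·6)=5.477.
Each quota rounded against its threshold gives Claybrook 5, Rivermont 7, Ashgrove 5, Fernley 4, Pinehurst 5, Millford 6 (total 32).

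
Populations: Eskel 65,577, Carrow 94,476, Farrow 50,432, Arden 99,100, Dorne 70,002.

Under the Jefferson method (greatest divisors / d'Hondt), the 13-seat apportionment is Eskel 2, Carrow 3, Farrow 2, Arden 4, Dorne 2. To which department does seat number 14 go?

Priority for the next seat is population ÷ (current seats + 1).
Priorities: Eskel 21859.000, Carrow 23619.000, Farrow 16810.667, Arden 19820.000, Dorne 23334.000.
Highest priority: Carrow.

Carrow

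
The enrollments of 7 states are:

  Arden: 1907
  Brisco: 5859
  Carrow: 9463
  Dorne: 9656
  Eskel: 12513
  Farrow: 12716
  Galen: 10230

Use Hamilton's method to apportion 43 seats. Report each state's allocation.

Arden: 1; Brisco: 4; Carrow: 6; Dorne: 7; Eskel: 9; Farrow: 9; Galen: 7

Standard divisor: 62344 ÷ 43 ≈ 1449.86.
Standard quotas: Arden 1.3153, Brisco 4.0411, Carrow 6.5268, Dorne 6.6600, Eskel 8.6305, Farrow 8.7705, Galen 7.0559.
Lower quotas: Arden 1, Brisco 4, Carrow 6, Dorne 6, Eskel 8, Farrow 8, Galen 7 (sum 40, leaving 3 seats).
Remainders in descending order: Farrow 0.7705, Dorne 0.6600, Eskel 0.6305, Carrow 0.5268, Arden 0.3153, Galen 0.0559, Brisco 0.0411.
Largest remainders: Farrow, Dorne, Eskel receive the extra seats.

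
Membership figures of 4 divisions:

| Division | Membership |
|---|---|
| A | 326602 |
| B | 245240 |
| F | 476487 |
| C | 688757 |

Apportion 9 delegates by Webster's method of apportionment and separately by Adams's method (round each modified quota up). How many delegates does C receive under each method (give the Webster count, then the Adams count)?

Webster: A 2, B 1, F 2, C 4.
Adams: A 2, B 2, F 2, C 3.
C gets 4 under Webster and 3 under Adams.

4 and 3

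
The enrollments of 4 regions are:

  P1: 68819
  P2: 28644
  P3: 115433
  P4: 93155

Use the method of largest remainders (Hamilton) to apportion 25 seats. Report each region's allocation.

P1 6, P2 2, P3 9, P4 8

Standard divisor: 306051 ÷ 25 ≈ 12242.04.
Standard quotas: P1 5.6215, P2 2.3398, P3 9.4292, P4 7.6094.
Lower quotas: P1 5, P2 2, P3 9, P4 7 (sum 23, leaving 2 seats).
Remainders in descending order: P1 0.6215, P4 0.6094, P3 0.4292, P2 0.3398.
Largest remainders: P1, P4 receive the extra seats.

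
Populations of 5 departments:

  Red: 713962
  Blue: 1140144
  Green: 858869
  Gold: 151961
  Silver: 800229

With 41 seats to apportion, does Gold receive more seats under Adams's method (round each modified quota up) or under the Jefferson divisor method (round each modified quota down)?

Adams

Adams: Red 8, Blue 12, Green 10, Gold 2, Silver 9.
Jefferson: Red 8, Blue 13, Green 10, Gold 1, Silver 9.
Gold gets 2 under Adams and 1 under Jefferson.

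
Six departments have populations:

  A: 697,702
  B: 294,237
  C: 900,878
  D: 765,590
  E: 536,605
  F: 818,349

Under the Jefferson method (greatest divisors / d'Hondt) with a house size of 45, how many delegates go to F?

9

Standard divisor 4013361/45 ≈ 89185.8; standard quotas: A 7.823, B 3.299, C 10.101, D 8.584, E 6.017, F 9.176.
Rounding down gives 7, 3, 10, 8, 6, 9 = 43 seats, so the divisor must be adjusted.
With modified divisor 83500: modified quotas A 8.356, B 3.524, C 10.789, D 9.169, E 6.426, F 9.801.
Rounding down: A 8, B 3, C 10, D 9, E 6, F 9 (total 45).
F receives 9.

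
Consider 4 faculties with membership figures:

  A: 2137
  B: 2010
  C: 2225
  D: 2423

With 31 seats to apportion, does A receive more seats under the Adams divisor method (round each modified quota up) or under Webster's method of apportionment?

Adams

Adams: A 8, B 7, C 8, D 8.
Webster: A 7, B 7, C 8, D 9.
A gets 8 under Adams and 7 under Webster.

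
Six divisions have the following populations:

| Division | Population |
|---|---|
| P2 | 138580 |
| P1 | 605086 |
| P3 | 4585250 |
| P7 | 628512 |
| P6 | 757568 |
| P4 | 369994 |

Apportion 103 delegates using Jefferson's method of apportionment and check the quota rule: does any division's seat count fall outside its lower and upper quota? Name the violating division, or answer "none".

Standard quotas: P2 2.015, P1 8.797, P3 66.659, P7 9.137, P6 11.013, P4 5.379.
Jefferson allocation: P2 2, P1 8, P3 68, P7 9, P6 11, P4 5.
P3 has quota 66.659 (lower 66, upper 67) but receives 68 — outside the quota interval.

P3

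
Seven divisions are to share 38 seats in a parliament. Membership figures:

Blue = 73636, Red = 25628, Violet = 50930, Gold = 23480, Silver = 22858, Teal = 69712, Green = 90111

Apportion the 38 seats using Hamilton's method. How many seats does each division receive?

Total 356355; standard divisor 356355/38 ≈ 9377.763.
Standard quotas: Blue 7.8522, Red 2.7328, Violet 5.4309, Gold 2.5038, Silver 2.4375, Teal 7.4338, Green 9.6090.
Lower quotas: Blue 7, Red 2, Violet 5, Gold 2, Silver 2, Teal 7, Green 9 (sum 34, leaving 4 seats).
Remainders in descending order: Blue 0.8522, Red 0.7328, Green 0.6090, Gold 0.5038, Silver 0.4375, Teal 0.4338, Violet 0.4309.
Largest remainders: Blue, Red, Green, Gold receive the extra seats.

Blue=8, Red=3, Violet=5, Gold=3, Silver=2, Teal=7, Green=10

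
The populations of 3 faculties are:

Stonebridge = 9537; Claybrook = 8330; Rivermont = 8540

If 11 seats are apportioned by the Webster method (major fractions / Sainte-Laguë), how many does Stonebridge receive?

Standard divisor 26407/11 ≈ 2400.636; standard quotas: Stonebridge 3.973, Claybrook 3.470, Rivermont 3.557.
Rounding to the nearest integer gives Stonebridge 4, Claybrook 3, Rivermont 4 — total 11, matching the house size, so no adjustment is needed.
Stonebridge receives 4.

4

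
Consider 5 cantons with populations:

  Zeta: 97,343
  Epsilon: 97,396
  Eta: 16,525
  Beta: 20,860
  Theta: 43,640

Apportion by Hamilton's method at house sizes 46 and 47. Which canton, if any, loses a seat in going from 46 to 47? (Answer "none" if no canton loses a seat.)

At 46 seats: Zeta 16, Epsilon 16, Eta 3, Beta 4, Theta 7.
At 47 seats: Zeta 17, Epsilon 17, Eta 3, Beta 3, Theta 7.
Beta drops from 4 to 3.

Beta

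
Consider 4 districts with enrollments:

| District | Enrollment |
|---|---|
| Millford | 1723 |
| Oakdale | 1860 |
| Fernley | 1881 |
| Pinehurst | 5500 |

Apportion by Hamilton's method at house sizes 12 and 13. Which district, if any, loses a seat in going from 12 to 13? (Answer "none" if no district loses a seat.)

At 12 seats: Millford 2, Oakdale 2, Fernley 2, Pinehurst 6.
At 13 seats: Millford 2, Oakdale 2, Fernley 2, Pinehurst 7.
No district's allocation decreased.

none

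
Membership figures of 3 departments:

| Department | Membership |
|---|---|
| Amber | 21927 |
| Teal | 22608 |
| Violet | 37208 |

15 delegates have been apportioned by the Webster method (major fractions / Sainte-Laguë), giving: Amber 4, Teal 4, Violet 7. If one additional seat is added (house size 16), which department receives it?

Teal

Priority for the next seat is population ÷ (current seats + 0.5).
Priorities: Amber 4872.667, Teal 5024.000, Violet 4961.067.
Highest priority: Teal.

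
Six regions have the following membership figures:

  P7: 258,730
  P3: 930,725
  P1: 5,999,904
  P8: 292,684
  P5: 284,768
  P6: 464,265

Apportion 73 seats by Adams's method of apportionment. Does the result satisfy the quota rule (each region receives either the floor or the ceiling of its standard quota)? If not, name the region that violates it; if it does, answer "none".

Standard quotas: P7 2.295, P3 8.254, P1 53.212, P8 2.596, P5 2.526, P6 4.117.
Adams allocation: P7 3, P3 8, P1 52, P8 3, P5 3, P6 4.
P1 has quota 53.212 (lower 53, upper 54) but receives 52 — outside the quota interval.

P1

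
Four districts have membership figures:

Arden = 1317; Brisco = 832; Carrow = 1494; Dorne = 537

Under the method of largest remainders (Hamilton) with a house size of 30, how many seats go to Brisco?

6

Total 4180; standard divisor 4180/30 ≈ 139.333.
Standard quotas: Arden 9.452, Brisco 5.971, Carrow 10.722, Dorne 3.854.
Lower quotas: Arden 9, Brisco 5, Carrow 10, Dorne 3 (sum 27, leaving 3 seats).
Remainders in descending order: Brisco 0.971, Dorne 0.854, Carrow 0.722, Arden 0.452.
The surplus seats go to Brisco, Dorne, Carrow.
Brisco receives 6.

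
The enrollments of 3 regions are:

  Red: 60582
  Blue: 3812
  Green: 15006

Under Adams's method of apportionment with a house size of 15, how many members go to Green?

3

Standard divisor 79400/15 ≈ 5293.333; standard quotas: Red 11.445, Blue 0.720, Green 2.835.
Rounding up gives 12, 1, 3 = 16 seats, so the divisor must be adjusted.
With modified divisor 5800: modified quotas Red 10.445, Blue 0.657, Green 2.587.
Rounding up: Red 11, Blue 1, Green 3 (total 15).
Green receives 3.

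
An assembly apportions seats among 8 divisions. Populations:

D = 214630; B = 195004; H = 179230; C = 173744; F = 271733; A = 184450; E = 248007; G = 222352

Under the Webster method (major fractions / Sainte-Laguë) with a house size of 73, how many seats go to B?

8

Standard divisor 1689150/73 ≈ 23139.041; standard quotas: D 9.276, B 8.427, H 7.746, C 7.509, F 11.743, A 7.971, E 10.718, G 9.609.
Rounding to the nearest integer gives 9, 8, 8, 8, 12, 8, 11, 10 = 74 seats, so the divisor must be adjusted.
With modified divisor 23300: modified quotas D 9.212, B 8.369, H 7.692, C 7.457, F 11.662, A 7.916, E 10.644, G 9.543.
Rounding to the nearest integer: D 9, B 8, H 8, C 7, F 12, A 8, E 11, G 10 (total 73).
B receives 8.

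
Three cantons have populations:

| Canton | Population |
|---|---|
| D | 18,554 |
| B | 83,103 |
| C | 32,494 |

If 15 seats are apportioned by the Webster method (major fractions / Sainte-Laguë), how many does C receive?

Standard divisor 134151/15 ≈ 8943.4; standard quotas: D 2.075, B 9.292, C 3.633.
Rounding to the nearest integer gives D 2, B 9, C 4 — total 15, matching the house size, so no adjustment is needed.
C receives 4.

4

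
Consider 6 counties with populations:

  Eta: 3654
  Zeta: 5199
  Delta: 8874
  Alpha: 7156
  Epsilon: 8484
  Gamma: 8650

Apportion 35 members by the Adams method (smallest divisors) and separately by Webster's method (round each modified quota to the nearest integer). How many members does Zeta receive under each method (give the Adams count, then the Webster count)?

5 and 4

Adams: Eta 3, Zeta 5, Delta 7, Alpha 6, Epsilon 7, Gamma 7.
Webster: Eta 3, Zeta 4, Delta 8, Alpha 6, Epsilon 7, Gamma 7.
Zeta gets 5 under Adams and 4 under Webster.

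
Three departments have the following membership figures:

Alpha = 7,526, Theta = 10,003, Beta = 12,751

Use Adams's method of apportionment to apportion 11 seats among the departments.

Alpha 3; Theta 4; Beta 4

Standard divisor 30280/11 ≈ 2752.727; standard quotas: Alpha 2.734, Theta 3.634, Beta 4.632.
Rounding up gives 3, 4, 5 = 12 seats, so the divisor must be adjusted.
With modified divisor 3300: modified quotas Alpha 2.281, Theta 3.031, Beta 3.864.
Rounding up: Alpha 3, Theta 4, Beta 4 (total 11).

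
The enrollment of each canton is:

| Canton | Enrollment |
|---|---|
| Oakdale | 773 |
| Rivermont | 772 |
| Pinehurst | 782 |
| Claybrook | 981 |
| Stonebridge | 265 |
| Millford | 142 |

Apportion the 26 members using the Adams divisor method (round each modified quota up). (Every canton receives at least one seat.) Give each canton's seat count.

Oakdale 5, Rivermont 5, Pinehurst 6, Claybrook 7, Stonebridge 2, Millford 1

Standard divisor 3715/26 ≈ 142.885; standard quotas: Oakdale 5.410, Rivermont 5.403, Pinehurst 5.473, Claybrook 6.866, Stonebridge 1.855, Millford 0.994.
Rounding up gives 6, 6, 6, 7, 2, 1 = 28 seats, so the divisor must be adjusted.
With modified divisor 155.5: modified quotas Oakdale 4.971, Rivermont 4.965, Pinehurst 5.029, Claybrook 6.309, Stonebridge 1.704, Millford 0.913.
Rounding up: Oakdale 5, Rivermont 5, Pinehurst 6, Claybrook 7, Stonebridge 2, Millford 1 (total 26).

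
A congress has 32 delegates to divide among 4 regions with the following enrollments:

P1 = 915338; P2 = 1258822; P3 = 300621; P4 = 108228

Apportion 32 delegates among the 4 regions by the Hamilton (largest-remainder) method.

P1: 11; P2: 16; P3: 4; P4: 1

The standard divisor is 2583009/32 ≈ 80719.031.
Standard quotas: P1 11.3398, P2 15.5951, P3 3.7243, P4 1.3408.
Lower quotas: P1 11, P2 15, P3 3, P4 1 (sum 30, leaving 2 seats).
Remainders in descending order: P3 0.7243, P2 0.5951, P4 0.3408, P1 0.3398.
Largest remainders: P3, P2 receive the extra seats.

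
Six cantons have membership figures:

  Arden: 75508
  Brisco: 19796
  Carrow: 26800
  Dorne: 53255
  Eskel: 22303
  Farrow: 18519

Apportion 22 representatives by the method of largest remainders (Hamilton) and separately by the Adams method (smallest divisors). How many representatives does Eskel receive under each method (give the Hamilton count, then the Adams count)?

2 and 3

Hamilton: Arden 8, Brisco 2, Carrow 3, Dorne 5, Eskel 2, Farrow 2.
Adams: Arden 7, Brisco 2, Carrow 3, Dorne 5, Eskel 3, Farrow 2.
Eskel gets 2 under Hamilton and 3 under Adams.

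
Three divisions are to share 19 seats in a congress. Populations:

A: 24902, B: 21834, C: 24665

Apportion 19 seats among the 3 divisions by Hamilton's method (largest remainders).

The standard divisor is 71401/19 ≈ 3757.947.
Standard quotas: A 6.6265, B 5.8101, C 6.5634.
Lower quotas: A 6, B 5, C 6 (sum 17, leaving 2 seats).
Remainders in descending order: B 0.8101, A 0.6265, C 0.5634.
The surplus seats go to B, A.

A=7, B=6, C=6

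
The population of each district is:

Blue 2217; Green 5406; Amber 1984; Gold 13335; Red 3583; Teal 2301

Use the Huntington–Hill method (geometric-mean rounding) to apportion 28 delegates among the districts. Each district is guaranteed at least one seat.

Blue 2; Green 5; Amber 2; Gold 13; Red 4; Teal 2

With divisor 1011: modified quotas Blue 2.193, Green 5.347, Amber 1.962, Gold 13.190, Red 3.544, Teal 2.276.
Geometric-mean thresholds: Blue √(2·3)=2.449, Green √(5·6)=5.477, Amber √(1·2)=1.414, Gold √(13·14)=13.491, Red √(3·4)=3.464, Teal √(2·3)=2.449.
Each quota rounded against its threshold gives Blue 2, Green 5, Amber 2, Gold 13, Red 4, Teal 2 (total 28).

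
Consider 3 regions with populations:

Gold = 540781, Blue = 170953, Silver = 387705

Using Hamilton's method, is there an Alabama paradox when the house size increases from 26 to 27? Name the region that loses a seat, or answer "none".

At 26 seats: Gold 13, Blue 4, Silver 9.
At 27 seats: Gold 13, Blue 4, Silver 10.
No region's allocation decreased.

none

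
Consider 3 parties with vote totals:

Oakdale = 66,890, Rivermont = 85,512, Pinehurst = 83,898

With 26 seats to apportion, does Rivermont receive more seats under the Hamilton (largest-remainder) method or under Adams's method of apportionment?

Hamilton

Hamilton: Oakdale 7, Rivermont 10, Pinehurst 9.
Adams: Oakdale 8, Rivermont 9, Pinehurst 9.
Rivermont gets 10 under Hamilton and 9 under Adams.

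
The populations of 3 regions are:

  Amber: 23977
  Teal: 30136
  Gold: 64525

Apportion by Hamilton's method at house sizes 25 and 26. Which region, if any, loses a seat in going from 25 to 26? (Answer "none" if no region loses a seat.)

none

At 25 seats: Amber 5, Teal 6, Gold 14.
At 26 seats: Amber 5, Teal 7, Gold 14.
No region's allocation decreased.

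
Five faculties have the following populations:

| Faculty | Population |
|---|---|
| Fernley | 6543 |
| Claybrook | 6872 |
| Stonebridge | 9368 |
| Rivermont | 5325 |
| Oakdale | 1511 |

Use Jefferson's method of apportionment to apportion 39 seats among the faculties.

Fernley: 9, Claybrook: 9, Stonebridge: 12, Rivermont: 7, Oakdale: 2

Standard divisor 29619/39 ≈ 759.462; standard quotas: Fernley 8.615, Claybrook 9.049, Stonebridge 12.335, Rivermont 7.012, Oakdale 1.990.
Rounding down gives 8, 9, 12, 7, 1 = 37 seats, so the divisor must be adjusted.
With modified divisor 724: modified quotas Fernley 9.037, Claybrook 9.492, Stonebridge 12.939, Rivermont 7.355, Oakdale 2.087.
Rounding down: Fernley 9, Claybrook 9, Stonebridge 12, Rivermont 7, Oakdale 2 (total 39).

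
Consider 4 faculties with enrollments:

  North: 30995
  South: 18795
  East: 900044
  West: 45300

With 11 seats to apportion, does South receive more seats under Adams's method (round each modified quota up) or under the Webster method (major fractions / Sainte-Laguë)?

Adams

Adams: North 1, South 1, East 8, West 1.
Webster: North 0, South 0, East 10, West 1.
South gets 1 under Adams and 0 under Webster.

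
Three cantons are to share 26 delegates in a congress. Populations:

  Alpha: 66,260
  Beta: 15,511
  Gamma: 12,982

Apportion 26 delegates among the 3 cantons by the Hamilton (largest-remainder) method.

Alpha 18; Beta 4; Gamma 4

Total 94753; standard divisor 94753/26 ≈ 3644.346.
Standard quotas: Alpha 18.1816, Beta 4.2562, Gamma 3.5622.
Lower quotas: Alpha 18, Beta 4, Gamma 3 (sum 25, leaving 1 seat).
Remainders in descending order: Gamma 0.5622, Beta 0.2562, Alpha 0.1816.
The surplus seat goes to Gamma.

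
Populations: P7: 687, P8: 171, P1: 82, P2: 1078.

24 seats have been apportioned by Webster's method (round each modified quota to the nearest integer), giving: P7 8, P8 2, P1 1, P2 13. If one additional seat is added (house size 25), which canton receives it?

Priority for the next seat is population ÷ (current seats + 0.5).
Priorities: P7 80.824, P8 68.400, P1 54.667, P2 79.852.
Highest priority: P7.

P7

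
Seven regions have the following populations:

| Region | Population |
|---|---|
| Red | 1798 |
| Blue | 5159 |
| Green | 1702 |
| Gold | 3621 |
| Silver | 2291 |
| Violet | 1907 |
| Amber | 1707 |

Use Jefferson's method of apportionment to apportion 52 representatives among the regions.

Red: 5, Blue: 15, Green: 5, Gold: 11, Silver: 6, Violet: 5, Amber: 5

Standard divisor 18185/52 ≈ 349.712; standard quotas: Red 5.141, Blue 14.752, Green 4.867, Gold 10.354, Silver 6.551, Violet 5.453, Amber 4.881.
Rounding down gives 5, 14, 4, 10, 6, 5, 4 = 48 seats, so the divisor must be adjusted.
With modified divisor 328.23: modified quotas Red 5.478, Blue 15.718, Green 5.185, Gold 11.032, Silver 6.980, Violet 5.810, Amber 5.201.
Rounding down: Red 5, Blue 15, Green 5, Gold 11, Silver 6, Violet 5, Amber 5 (total 52).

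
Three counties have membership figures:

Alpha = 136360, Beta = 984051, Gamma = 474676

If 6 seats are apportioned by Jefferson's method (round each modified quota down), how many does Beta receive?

4

Standard divisor 1595087/6 ≈ 265847.833; standard quotas: Alpha 0.513, Beta 3.702, Gamma 1.786.
Rounding down gives 0, 3, 1 = 4 seats, so the divisor must be adjusted.
With modified divisor 217100: modified quotas Alpha 0.628, Beta 4.533, Gamma 2.186.
Rounding down: Alpha 0, Beta 4, Gamma 2 (total 6).
Beta receives 4.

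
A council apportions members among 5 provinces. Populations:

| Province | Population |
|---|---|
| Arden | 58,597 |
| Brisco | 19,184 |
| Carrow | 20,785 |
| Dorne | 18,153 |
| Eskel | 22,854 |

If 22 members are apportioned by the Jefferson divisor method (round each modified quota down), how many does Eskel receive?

Standard divisor 139573/22 ≈ 6344.227; standard quotas: Arden 9.236, Brisco 3.024, Carrow 3.276, Dorne 2.861, Eskel 3.602.
Rounding down gives 9, 3, 3, 2, 3 = 20 seats, so the divisor must be adjusted.
With modified divisor 5800: modified quotas Arden 10.103, Brisco 3.308, Carrow 3.584, Dorne 3.130, Eskel 3.940.
Rounding down: Arden 10, Brisco 3, Carrow 3, Dorne 3, Eskel 3 (total 22).
Eskel receives 3.

3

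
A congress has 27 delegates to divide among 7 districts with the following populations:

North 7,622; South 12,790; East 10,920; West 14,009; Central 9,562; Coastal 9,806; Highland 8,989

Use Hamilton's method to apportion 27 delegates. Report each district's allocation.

North: 3; South: 5; East: 4; West: 5; Central: 3; Coastal: 4; Highland: 3

Total 73698; standard divisor 73698/27 ≈ 2729.556.
Standard quotas: North 2.7924, South 4.6857, East 4.0007, West 5.1323, Central 3.5031, Coastal 3.5925, Highland 3.2932.
Lower quotas: North 2, South 4, East 4, West 5, Central 3, Coastal 3, Highland 3 (sum 24, leaving 3 seats).
Remainders in descending order: North 0.7924, South 0.6857, Coastal 0.5925, Central 0.5031, Highland 0.2932, West 0.1323, East 0.0007.
The surplus seats go to North, South, Coastal.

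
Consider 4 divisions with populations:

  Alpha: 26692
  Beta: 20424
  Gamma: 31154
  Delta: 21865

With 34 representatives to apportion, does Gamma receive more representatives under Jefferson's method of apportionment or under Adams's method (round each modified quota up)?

Jefferson

Jefferson: Alpha 9, Beta 7, Gamma 11, Delta 7.
Adams: Alpha 9, Beta 7, Gamma 10, Delta 8.
Gamma gets 11 under Jefferson and 10 under Adams.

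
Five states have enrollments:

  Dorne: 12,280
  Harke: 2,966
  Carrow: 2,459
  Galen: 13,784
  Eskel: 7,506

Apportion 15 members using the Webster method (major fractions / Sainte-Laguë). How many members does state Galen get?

Standard divisor 38995/15 ≈ 2599.667; standard quotas: Dorne 4.724, Harke 1.141, Carrow 0.946, Galen 5.302, Eskel 2.887.
Rounding to the nearest integer gives Dorne 5, Harke 1, Carrow 1, Galen 5, Eskel 3 — total 15, matching the house size, so no adjustment is needed.
Galen receives 5.

5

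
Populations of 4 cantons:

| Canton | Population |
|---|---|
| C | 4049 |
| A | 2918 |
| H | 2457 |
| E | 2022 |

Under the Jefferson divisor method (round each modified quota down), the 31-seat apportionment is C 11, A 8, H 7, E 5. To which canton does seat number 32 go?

C

Priority for the next seat is population ÷ (current seats + 1).
Priorities: C 337.417, A 324.222, H 307.125, E 337.000.
Highest priority: C.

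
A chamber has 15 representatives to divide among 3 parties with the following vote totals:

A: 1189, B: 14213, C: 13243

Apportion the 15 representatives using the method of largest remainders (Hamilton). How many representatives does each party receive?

Total 28645; standard divisor 28645/15 ≈ 1909.667.
Standard quotas: A 0.6226, B 7.4427, C 6.9347.
Lower quotas: A 0, B 7, C 6 (sum 13, leaving 2 seats).
Remainders in descending order: C 0.9347, A 0.6226, B 0.4427.
Largest remainders: C, A receive the extra seats.

A 1, B 7, C 7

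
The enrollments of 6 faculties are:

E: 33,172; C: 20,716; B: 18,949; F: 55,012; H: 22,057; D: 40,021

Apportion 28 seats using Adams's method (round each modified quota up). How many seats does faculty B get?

Standard divisor 189927/28 ≈ 6783.107; standard quotas: E 4.890, C 3.054, B 2.794, F 8.110, H 3.252, D 5.900.
Rounding up gives 5, 4, 3, 9, 4, 6 = 31 seats, so the divisor must be adjusted.
With modified divisor 7600: modified quotas E 4.365, C 2.726, B 2.493, F 7.238, H 2.902, D 5.266.
Rounding up: E 5, C 3, B 3, F 8, H 3, D 6 (total 28).
B receives 3.

3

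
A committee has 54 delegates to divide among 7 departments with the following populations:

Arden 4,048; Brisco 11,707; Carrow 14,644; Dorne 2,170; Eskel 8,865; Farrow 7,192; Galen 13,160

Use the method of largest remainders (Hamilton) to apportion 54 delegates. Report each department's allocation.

Arden 4, Brisco 10, Carrow 13, Dorne 2, Eskel 8, Farrow 6, Galen 11

The standard divisor is 61786/54 ≈ 1144.185.
Standard quotas: Arden 3.5379, Brisco 10.2317, Carrow 12.7986, Dorne 1.8965, Eskel 7.7479, Farrow 6.2857, Galen 11.5016.
Lower quotas: Arden 3, Brisco 10, Carrow 12, Dorne 1, Eskel 7, Farrow 6, Galen 11 (sum 50, leaving 4 seats).
Remainders in descending order: Dorne 0.8965, Carrow 0.7986, Eskel 0.7479, Arden 0.5379, Galen 0.5016, Farrow 0.2857, Brisco 0.2317.
The surplus seats go to Dorne, Carrow, Eskel, Arden.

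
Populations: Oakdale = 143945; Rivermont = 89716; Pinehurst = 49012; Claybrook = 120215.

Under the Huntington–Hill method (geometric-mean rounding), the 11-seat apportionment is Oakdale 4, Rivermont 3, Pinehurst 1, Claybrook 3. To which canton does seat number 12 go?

Claybrook

Priority for the next seat is population ÷ (√(s·(s+1))).
Priorities: Oakdale 32187.081, Rivermont 25898.778, Pinehurst 34656.718, Claybrook 34703.081.
Highest priority: Claybrook.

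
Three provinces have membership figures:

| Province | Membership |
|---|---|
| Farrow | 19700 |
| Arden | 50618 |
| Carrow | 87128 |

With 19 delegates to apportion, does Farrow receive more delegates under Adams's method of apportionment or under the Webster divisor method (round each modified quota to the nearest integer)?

Adams

Adams: Farrow 3, Arden 6, Carrow 10.
Webster: Farrow 2, Arden 6, Carrow 11.
Farrow gets 3 under Adams and 2 under Webster.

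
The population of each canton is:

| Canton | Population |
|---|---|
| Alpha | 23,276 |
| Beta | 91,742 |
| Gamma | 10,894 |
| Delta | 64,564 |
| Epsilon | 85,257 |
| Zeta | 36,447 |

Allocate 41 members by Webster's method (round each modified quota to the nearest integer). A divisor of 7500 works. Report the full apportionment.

With modified divisor 7500: modified quotas Alpha 3.103, Beta 12.232, Gamma 1.453, Delta 8.609, Epsilon 11.368, Zeta 4.860.
Rounding to the nearest integer: Alpha 3, Beta 12, Gamma 1, Delta 9, Epsilon 11, Zeta 5 (total 41).

Alpha=3; Beta=12; Gamma=1; Delta=9; Epsilon=11; Zeta=5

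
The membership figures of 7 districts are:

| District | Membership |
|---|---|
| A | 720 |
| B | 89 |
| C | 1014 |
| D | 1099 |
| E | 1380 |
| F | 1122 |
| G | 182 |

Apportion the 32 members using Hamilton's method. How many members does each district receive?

Total 5606; standard divisor 5606/32 ≈ 175.188.
Standard quotas: A 4.110, B 0.508, C 5.788, D 6.273, E 7.877, F 6.405, G 1.039.
Lower quotas: A 4, B 0, C 5, D 6, E 7, F 6, G 1 (sum 29, leaving 3 seats).
Remainders in descending order: E 0.877, C 0.788, B 0.508, F 0.405, D 0.273, A 0.110, G 0.039.
The surplus seats go to E, C, B.

A: 4, B: 1, C: 6, D: 6, E: 8, F: 6, G: 1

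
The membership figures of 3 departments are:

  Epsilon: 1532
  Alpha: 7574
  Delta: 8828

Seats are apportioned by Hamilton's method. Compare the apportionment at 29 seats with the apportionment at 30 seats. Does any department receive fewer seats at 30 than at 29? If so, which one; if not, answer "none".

At 29 seats: Epsilon 3, Alpha 12, Delta 14.
At 30 seats: Epsilon 2, Alpha 13, Delta 15.
Epsilon drops from 3 to 2.

Epsilon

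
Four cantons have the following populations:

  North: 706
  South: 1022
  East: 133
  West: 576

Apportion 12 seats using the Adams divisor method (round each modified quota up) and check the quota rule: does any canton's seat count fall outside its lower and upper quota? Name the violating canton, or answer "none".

none

Standard quotas: North 3.476, South 5.032, East 0.655, West 2.836.
Adams allocation: North 3, South 5, East 1, West 3.
Every allocation lies between the lower and upper quota.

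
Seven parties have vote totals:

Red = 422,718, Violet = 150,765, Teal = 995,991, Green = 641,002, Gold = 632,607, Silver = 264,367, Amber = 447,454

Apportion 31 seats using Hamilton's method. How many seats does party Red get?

4

Total 3554904; standard divisor 3554904/31 ≈ 114674.323.
Standard quotas: Red 3.6862, Violet 1.3147, Teal 8.6854, Green 5.5898, Gold 5.5166, Silver 2.3054, Amber 3.9020.
Lower quotas: Red 3, Violet 1, Teal 8, Green 5, Gold 5, Silver 2, Amber 3 (sum 27, leaving 4 seats).
Remainders in descending order: Amber 0.9020, Red 0.6862, Teal 0.6854, Green 0.5898, Gold 0.5166, Violet 0.3147, Silver 0.3054.
Largest remainders: Amber, Red, Teal, Green receive the extra seats.
Red receives 4.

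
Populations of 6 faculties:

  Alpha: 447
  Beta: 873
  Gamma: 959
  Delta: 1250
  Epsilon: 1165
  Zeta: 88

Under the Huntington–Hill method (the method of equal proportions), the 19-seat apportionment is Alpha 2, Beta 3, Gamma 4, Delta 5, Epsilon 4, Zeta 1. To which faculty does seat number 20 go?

Priority for the next seat is population ÷ (√(s·(s+1))).
Priorities: Alpha 182.487, Beta 252.013, Gamma 214.439, Delta 228.218, Epsilon 260.502, Zeta 62.225.
Highest priority: Epsilon.

Epsilon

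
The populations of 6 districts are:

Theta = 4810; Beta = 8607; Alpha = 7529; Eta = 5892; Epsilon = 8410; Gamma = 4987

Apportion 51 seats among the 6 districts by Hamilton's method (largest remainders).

Total 40235; standard divisor 40235/51 ≈ 788.922.
Standard quotas: Theta 6.0969, Beta 10.9098, Alpha 9.5434, Eta 7.4684, Epsilon 10.6601, Gamma 6.3213.
Lower quotas: Theta 6, Beta 10, Alpha 9, Eta 7, Epsilon 10, Gamma 6 (sum 48, leaving 3 seats).
Remainders in descending order: Beta 0.9098, Epsilon 0.6601, Alpha 0.5434, Eta 0.4684, Gamma 0.3213, Theta 0.0969.
The surplus seats go to Beta, Epsilon, Alpha.

Theta 6, Beta 11, Alpha 10, Eta 7, Epsilon 11, Gamma 6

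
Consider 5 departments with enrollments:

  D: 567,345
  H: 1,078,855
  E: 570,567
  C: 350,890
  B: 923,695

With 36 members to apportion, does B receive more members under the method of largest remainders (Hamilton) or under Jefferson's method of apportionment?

Hamilton: D 6, H 11, E 6, C 4, B 9.
Jefferson: D 6, H 11, E 6, C 3, B 10.
B gets 9 under Hamilton and 10 under Jefferson.

Jefferson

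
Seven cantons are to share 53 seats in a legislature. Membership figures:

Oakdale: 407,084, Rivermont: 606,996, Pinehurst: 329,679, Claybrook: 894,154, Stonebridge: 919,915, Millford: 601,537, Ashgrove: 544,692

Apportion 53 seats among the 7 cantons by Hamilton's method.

Oakdale 5, Rivermont 8, Pinehurst 4, Claybrook 11, Stonebridge 11, Millford 7, Ashgrove 7

Total 4304057; standard divisor 4304057/53 ≈ 81208.623.
Standard quotas: Oakdale 5.0128, Rivermont 7.4745, Pinehurst 4.0597, Claybrook 11.0106, Stonebridge 11.3278, Millford 7.4073, Ashgrove 6.7073.
Lower quotas: Oakdale 5, Rivermont 7, Pinehurst 4, Claybrook 11, Stonebridge 11, Millford 7, Ashgrove 6 (sum 51, leaving 2 seats).
Remainders in descending order: Ashgrove 0.7073, Rivermont 0.4745, Millford 0.4073, Stonebridge 0.3278, Pinehurst 0.0597, Oakdale 0.0128, Claybrook 0.0106.
The surplus seats go to Ashgrove, Rivermont.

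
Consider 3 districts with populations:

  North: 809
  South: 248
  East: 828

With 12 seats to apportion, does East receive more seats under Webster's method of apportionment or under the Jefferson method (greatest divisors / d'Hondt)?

Jefferson

Webster: North 5, South 2, East 5.
Jefferson: North 5, South 1, East 6.
East gets 5 under Webster and 6 under Jefferson.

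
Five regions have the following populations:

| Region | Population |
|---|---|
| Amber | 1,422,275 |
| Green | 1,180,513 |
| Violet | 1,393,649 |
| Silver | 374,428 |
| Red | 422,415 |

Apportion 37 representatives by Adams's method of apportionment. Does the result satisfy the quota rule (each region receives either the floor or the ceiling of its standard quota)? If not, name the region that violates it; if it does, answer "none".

none

Standard quotas: Amber 10.979, Green 9.113, Violet 10.758, Silver 2.890, Red 3.261.
Adams allocation: Amber 11, Green 9, Violet 10, Silver 3, Red 4.
Every allocation lies between the lower and upper quota.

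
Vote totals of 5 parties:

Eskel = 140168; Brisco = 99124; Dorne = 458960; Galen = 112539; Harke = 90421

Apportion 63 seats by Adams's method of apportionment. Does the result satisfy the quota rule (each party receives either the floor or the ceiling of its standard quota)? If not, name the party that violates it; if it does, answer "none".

Dorne

Standard quotas: Eskel 9.799, Brisco 6.929, Dorne 32.084, Galen 7.867, Harke 6.321.
Adams allocation: Eskel 10, Brisco 7, Dorne 31, Galen 8, Harke 7.
Dorne has quota 32.084 (lower 32, upper 33) but receives 31 — outside the quota interval.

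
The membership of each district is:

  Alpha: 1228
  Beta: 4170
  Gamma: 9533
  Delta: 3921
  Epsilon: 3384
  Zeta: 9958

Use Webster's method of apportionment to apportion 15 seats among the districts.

Standard divisor 32194/15 ≈ 2146.267; standard quotas: Alpha 0.572, Beta 1.943, Gamma 4.442, Delta 1.827, Epsilon 1.577, Zeta 4.640.
Rounding to the nearest integer gives 1, 2, 4, 2, 2, 5 = 16 seats, so the divisor must be adjusted.
With modified divisor 2225.82: modified quotas Alpha 0.552, Beta 1.873, Gamma 4.283, Delta 1.762, Epsilon 1.520, Zeta 4.474.
Rounding to the nearest integer: Alpha 1, Beta 2, Gamma 4, Delta 2, Epsilon 2, Zeta 4 (total 15).

Alpha 1, Beta 2, Gamma 4, Delta 2, Epsilon 2, Zeta 4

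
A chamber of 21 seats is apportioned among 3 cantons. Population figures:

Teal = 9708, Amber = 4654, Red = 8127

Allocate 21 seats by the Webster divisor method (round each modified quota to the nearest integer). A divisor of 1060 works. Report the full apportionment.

With modified divisor 1060: modified quotas Teal 9.158, Amber 4.391, Red 7.667.
Rounding to the nearest integer: Teal 9, Amber 4, Red 8 (total 21).

Teal=9, Amber=4, Red=8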